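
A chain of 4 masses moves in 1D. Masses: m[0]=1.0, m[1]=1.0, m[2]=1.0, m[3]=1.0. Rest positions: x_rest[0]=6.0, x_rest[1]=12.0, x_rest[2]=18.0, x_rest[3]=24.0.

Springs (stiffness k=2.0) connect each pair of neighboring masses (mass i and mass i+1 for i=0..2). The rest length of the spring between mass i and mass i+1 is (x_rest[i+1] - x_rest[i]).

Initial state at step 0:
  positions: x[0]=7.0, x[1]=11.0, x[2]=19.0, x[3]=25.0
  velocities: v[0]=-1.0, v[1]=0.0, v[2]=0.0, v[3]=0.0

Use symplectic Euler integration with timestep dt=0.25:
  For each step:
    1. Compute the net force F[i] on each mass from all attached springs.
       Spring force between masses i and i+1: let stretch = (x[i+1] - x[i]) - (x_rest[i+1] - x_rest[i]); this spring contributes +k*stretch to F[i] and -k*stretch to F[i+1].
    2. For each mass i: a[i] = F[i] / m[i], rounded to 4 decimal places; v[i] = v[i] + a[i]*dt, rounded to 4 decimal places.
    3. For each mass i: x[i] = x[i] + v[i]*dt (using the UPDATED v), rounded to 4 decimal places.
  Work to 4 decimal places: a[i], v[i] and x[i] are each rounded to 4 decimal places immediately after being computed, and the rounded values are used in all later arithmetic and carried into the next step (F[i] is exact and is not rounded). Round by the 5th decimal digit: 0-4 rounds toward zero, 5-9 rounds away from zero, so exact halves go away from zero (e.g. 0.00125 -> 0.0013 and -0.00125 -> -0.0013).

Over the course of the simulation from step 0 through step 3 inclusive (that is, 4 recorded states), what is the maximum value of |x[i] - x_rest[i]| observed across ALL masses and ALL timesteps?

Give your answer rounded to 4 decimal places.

Step 0: x=[7.0000 11.0000 19.0000 25.0000] v=[-1.0000 0.0000 0.0000 0.0000]
Step 1: x=[6.5000 11.5000 18.7500 25.0000] v=[-2.0000 2.0000 -1.0000 0.0000]
Step 2: x=[5.8750 12.2813 18.3750 24.9688] v=[-2.5000 3.1250 -1.5000 -0.1250]
Step 3: x=[5.3008 13.0235 18.0625 24.8633] v=[-2.2969 2.9687 -1.2500 -0.4219]
Max displacement = 1.0235

Answer: 1.0235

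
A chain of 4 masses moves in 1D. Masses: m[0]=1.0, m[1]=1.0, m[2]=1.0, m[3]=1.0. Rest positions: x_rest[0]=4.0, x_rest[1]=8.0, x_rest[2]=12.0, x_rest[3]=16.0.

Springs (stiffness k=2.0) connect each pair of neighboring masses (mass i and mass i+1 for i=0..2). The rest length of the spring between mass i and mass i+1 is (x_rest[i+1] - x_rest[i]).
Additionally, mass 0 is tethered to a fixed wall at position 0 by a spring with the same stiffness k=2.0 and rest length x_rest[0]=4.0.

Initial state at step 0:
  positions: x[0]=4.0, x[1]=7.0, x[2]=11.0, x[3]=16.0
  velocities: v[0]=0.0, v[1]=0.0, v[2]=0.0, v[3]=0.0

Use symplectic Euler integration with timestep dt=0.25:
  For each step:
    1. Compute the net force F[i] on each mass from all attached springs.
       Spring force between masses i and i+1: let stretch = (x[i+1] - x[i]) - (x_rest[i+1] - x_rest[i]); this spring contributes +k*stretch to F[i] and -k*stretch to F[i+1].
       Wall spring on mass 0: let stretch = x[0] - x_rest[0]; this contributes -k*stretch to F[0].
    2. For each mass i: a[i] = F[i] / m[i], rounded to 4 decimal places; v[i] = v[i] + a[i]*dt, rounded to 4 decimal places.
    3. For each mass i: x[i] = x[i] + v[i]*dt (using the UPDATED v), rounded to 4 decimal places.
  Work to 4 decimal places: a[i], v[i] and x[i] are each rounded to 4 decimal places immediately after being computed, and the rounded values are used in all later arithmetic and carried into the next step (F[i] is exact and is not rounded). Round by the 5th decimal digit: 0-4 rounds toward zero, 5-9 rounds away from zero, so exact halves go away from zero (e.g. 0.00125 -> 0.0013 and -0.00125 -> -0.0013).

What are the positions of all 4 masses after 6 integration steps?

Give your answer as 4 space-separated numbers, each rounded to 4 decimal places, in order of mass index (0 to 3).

Step 0: x=[4.0000 7.0000 11.0000 16.0000] v=[0.0000 0.0000 0.0000 0.0000]
Step 1: x=[3.8750 7.1250 11.1250 15.8750] v=[-0.5000 0.5000 0.5000 -0.5000]
Step 2: x=[3.6719 7.3438 11.3438 15.6563] v=[-0.8125 0.8750 0.8750 -0.8750]
Step 3: x=[3.4688 7.6036 11.6016 15.3985] v=[-0.8125 1.0391 1.0313 -1.0313]
Step 4: x=[3.3489 7.8463 11.8343 15.1661] v=[-0.4795 0.9707 0.9308 -0.9298]
Step 5: x=[3.3726 8.0253 11.9850 15.0172] v=[0.0948 0.7160 0.6027 -0.5957]
Step 6: x=[3.5563 8.1177 12.0198 14.9893] v=[0.7349 0.3695 0.1390 -0.1118]

Answer: 3.5563 8.1177 12.0198 14.9893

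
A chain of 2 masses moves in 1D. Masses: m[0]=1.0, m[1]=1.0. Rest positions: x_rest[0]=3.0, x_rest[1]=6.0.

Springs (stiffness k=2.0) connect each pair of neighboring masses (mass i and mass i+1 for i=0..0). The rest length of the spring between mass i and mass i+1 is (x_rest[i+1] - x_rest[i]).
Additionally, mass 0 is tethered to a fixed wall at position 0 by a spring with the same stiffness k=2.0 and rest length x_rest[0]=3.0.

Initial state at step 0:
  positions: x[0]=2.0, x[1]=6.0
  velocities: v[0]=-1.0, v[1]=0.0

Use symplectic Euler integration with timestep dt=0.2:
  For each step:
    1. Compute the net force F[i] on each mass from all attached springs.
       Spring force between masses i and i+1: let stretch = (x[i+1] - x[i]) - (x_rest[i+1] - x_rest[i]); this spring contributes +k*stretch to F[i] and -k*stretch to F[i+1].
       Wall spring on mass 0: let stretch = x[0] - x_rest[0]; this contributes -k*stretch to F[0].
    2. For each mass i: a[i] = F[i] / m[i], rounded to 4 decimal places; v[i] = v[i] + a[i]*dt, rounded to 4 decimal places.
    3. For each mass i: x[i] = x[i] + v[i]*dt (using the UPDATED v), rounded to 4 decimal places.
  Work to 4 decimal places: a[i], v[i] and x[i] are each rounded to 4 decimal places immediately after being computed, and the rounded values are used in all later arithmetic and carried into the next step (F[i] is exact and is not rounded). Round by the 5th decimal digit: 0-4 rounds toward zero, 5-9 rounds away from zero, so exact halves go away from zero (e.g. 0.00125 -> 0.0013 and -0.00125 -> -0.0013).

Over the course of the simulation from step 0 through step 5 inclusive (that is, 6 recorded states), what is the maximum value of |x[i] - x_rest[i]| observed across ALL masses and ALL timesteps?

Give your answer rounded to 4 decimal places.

Answer: 1.0400

Derivation:
Step 0: x=[2.0000 6.0000] v=[-1.0000 0.0000]
Step 1: x=[1.9600 5.9200] v=[-0.2000 -0.4000]
Step 2: x=[2.0800 5.7632] v=[0.6000 -0.7840]
Step 3: x=[2.3283 5.5517] v=[1.2413 -1.0573]
Step 4: x=[2.6482 5.3224] v=[1.5993 -1.1467]
Step 5: x=[2.9701 5.1191] v=[1.6097 -1.0164]
Max displacement = 1.0400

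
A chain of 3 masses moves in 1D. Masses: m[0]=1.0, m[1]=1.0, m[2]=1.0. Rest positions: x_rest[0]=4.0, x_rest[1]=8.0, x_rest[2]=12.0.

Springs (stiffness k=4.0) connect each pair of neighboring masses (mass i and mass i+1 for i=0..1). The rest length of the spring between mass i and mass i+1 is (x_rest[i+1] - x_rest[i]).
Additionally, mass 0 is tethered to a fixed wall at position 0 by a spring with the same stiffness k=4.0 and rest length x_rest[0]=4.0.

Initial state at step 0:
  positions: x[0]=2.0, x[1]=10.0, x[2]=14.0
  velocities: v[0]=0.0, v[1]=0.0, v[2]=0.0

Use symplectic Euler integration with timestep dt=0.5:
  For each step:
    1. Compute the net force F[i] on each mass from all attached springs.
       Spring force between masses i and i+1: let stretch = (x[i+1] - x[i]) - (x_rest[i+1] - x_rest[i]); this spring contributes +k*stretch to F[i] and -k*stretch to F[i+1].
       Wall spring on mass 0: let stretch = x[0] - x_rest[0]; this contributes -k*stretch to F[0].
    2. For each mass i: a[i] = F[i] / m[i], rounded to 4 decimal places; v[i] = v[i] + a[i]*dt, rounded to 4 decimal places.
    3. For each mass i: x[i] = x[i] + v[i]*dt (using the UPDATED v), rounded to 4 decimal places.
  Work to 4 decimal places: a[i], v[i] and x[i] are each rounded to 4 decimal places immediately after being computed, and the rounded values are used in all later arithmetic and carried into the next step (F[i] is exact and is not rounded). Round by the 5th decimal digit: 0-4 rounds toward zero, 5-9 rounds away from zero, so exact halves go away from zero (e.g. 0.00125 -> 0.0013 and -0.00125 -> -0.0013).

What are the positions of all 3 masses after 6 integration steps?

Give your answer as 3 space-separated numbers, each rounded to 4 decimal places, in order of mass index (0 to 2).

Step 0: x=[2.0000 10.0000 14.0000] v=[0.0000 0.0000 0.0000]
Step 1: x=[8.0000 6.0000 14.0000] v=[12.0000 -8.0000 0.0000]
Step 2: x=[4.0000 12.0000 10.0000] v=[-8.0000 12.0000 -8.0000]
Step 3: x=[4.0000 8.0000 12.0000] v=[0.0000 -8.0000 4.0000]
Step 4: x=[4.0000 4.0000 14.0000] v=[0.0000 -8.0000 4.0000]
Step 5: x=[0.0000 10.0000 10.0000] v=[-8.0000 12.0000 -8.0000]
Step 6: x=[6.0000 6.0000 10.0000] v=[12.0000 -8.0000 0.0000]

Answer: 6.0000 6.0000 10.0000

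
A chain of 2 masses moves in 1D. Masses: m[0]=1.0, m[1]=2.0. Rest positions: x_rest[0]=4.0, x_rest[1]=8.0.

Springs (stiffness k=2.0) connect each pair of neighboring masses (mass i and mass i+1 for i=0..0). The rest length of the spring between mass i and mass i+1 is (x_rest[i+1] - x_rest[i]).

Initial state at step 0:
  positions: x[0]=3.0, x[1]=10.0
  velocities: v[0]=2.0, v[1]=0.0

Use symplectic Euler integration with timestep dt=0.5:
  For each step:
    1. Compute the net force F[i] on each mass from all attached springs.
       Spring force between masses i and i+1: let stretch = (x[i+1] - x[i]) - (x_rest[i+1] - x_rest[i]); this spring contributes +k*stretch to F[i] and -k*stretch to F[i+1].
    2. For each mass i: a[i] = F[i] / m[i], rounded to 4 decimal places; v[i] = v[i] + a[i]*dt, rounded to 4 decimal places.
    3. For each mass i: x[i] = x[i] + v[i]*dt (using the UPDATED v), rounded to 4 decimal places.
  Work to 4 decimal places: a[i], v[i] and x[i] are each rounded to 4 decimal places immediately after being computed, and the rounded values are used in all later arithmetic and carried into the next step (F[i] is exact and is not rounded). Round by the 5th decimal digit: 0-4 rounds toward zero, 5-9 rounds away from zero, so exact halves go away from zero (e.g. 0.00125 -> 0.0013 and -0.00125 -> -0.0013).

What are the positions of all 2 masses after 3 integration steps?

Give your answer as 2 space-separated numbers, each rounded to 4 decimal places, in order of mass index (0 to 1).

Step 0: x=[3.0000 10.0000] v=[2.0000 0.0000]
Step 1: x=[5.5000 9.2500] v=[5.0000 -1.5000]
Step 2: x=[7.8750 8.5625] v=[4.7500 -1.3750]
Step 3: x=[8.5938 8.7032] v=[1.4375 0.2813]

Answer: 8.5938 8.7032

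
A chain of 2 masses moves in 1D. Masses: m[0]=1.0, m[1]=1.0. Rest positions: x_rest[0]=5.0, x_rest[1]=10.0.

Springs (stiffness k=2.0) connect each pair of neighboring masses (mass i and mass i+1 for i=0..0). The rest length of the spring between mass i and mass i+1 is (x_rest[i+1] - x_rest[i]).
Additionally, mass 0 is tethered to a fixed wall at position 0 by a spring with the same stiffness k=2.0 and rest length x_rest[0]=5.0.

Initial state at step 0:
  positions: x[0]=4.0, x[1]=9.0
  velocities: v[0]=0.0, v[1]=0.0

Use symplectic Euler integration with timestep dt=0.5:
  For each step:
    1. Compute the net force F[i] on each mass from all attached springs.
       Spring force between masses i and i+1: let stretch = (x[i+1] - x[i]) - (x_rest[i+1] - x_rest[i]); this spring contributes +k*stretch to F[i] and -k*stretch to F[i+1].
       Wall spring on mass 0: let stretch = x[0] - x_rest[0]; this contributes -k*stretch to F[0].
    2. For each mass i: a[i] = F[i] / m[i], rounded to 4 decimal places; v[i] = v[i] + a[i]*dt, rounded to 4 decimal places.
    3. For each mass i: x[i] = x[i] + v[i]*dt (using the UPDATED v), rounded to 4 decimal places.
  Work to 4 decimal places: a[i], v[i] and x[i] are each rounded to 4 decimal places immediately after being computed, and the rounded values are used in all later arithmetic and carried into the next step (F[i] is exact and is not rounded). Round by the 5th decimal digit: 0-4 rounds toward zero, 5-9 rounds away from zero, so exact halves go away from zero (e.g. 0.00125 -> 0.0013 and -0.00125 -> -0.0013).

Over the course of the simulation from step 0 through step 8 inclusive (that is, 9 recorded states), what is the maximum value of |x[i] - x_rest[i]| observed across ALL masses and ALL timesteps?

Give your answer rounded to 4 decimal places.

Step 0: x=[4.0000 9.0000] v=[0.0000 0.0000]
Step 1: x=[4.5000 9.0000] v=[1.0000 0.0000]
Step 2: x=[5.0000 9.2500] v=[1.0000 0.5000]
Step 3: x=[5.1250 9.8750] v=[0.2500 1.2500]
Step 4: x=[5.0625 10.6250] v=[-0.1250 1.5000]
Step 5: x=[5.2500 11.0938] v=[0.3750 0.9375]
Step 6: x=[5.7344 11.1407] v=[0.9688 0.0937]
Step 7: x=[6.0548 10.9844] v=[0.6407 -0.3126]
Step 8: x=[5.8126 10.8633] v=[-0.4845 -0.2422]
Max displacement = 1.1407

Answer: 1.1407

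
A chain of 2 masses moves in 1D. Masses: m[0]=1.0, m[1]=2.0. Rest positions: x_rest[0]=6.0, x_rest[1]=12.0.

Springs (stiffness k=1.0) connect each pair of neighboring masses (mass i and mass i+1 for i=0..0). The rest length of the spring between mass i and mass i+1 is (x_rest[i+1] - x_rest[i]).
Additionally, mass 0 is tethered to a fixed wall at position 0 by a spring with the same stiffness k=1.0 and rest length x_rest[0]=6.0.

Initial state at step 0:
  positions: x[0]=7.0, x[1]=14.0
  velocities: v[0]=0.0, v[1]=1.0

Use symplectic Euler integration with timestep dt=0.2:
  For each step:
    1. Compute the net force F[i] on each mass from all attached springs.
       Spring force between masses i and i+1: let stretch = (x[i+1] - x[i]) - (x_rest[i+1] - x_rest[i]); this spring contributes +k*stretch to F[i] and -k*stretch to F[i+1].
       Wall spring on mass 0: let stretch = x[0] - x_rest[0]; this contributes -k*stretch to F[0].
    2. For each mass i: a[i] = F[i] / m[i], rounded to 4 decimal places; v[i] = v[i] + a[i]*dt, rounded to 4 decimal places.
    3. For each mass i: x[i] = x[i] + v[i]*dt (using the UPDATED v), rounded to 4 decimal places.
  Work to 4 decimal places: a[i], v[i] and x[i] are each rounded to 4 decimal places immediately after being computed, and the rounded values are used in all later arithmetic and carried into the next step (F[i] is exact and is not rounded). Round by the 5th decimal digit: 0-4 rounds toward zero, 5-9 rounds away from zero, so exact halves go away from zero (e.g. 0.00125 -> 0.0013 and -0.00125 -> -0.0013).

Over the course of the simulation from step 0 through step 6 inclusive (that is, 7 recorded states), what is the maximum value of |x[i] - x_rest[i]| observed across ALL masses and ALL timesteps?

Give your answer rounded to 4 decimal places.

Step 0: x=[7.0000 14.0000] v=[0.0000 1.0000]
Step 1: x=[7.0000 14.1800] v=[0.0000 0.9000]
Step 2: x=[7.0072 14.3364] v=[0.0360 0.7820]
Step 3: x=[7.0273 14.4662] v=[0.1004 0.6491]
Step 4: x=[7.0638 14.5672] v=[0.1827 0.5052]
Step 5: x=[7.1179 14.6382] v=[0.2706 0.3549]
Step 6: x=[7.1881 14.6788] v=[0.3511 0.2029]
Max displacement = 2.6788

Answer: 2.6788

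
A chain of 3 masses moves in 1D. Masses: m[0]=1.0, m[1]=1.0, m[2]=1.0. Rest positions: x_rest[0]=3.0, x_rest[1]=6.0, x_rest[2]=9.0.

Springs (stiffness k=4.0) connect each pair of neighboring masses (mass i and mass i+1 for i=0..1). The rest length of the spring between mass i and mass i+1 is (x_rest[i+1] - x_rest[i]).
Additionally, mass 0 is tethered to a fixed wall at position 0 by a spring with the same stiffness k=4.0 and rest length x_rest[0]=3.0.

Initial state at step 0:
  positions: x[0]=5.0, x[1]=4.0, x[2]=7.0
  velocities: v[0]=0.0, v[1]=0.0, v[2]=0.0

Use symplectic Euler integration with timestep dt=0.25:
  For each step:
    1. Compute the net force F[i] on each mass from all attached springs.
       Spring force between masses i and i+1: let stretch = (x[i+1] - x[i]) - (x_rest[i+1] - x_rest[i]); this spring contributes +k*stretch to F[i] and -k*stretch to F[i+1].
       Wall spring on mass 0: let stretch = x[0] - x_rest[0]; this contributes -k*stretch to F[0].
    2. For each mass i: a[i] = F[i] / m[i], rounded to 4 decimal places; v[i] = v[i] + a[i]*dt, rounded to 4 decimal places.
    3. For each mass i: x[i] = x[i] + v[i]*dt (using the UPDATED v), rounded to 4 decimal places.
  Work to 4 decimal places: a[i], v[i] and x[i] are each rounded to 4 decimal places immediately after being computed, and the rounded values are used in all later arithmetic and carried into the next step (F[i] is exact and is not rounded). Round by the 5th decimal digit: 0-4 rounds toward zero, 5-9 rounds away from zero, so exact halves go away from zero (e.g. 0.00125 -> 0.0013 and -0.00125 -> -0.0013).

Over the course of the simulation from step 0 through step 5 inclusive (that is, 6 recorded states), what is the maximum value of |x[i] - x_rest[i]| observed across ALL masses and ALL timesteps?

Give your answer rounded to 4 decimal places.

Step 0: x=[5.0000 4.0000 7.0000] v=[0.0000 0.0000 0.0000]
Step 1: x=[3.5000 5.0000 7.0000] v=[-6.0000 4.0000 0.0000]
Step 2: x=[1.5000 6.1250 7.2500] v=[-8.0000 4.5000 1.0000]
Step 3: x=[0.2813 6.3750 7.9688] v=[-4.8750 1.0000 2.8750]
Step 4: x=[0.5157 5.5000 9.0391] v=[0.9374 -3.4999 4.2812]
Step 5: x=[1.8672 4.2637 9.9746] v=[5.4060 -4.9451 3.7421]
Max displacement = 2.7187

Answer: 2.7187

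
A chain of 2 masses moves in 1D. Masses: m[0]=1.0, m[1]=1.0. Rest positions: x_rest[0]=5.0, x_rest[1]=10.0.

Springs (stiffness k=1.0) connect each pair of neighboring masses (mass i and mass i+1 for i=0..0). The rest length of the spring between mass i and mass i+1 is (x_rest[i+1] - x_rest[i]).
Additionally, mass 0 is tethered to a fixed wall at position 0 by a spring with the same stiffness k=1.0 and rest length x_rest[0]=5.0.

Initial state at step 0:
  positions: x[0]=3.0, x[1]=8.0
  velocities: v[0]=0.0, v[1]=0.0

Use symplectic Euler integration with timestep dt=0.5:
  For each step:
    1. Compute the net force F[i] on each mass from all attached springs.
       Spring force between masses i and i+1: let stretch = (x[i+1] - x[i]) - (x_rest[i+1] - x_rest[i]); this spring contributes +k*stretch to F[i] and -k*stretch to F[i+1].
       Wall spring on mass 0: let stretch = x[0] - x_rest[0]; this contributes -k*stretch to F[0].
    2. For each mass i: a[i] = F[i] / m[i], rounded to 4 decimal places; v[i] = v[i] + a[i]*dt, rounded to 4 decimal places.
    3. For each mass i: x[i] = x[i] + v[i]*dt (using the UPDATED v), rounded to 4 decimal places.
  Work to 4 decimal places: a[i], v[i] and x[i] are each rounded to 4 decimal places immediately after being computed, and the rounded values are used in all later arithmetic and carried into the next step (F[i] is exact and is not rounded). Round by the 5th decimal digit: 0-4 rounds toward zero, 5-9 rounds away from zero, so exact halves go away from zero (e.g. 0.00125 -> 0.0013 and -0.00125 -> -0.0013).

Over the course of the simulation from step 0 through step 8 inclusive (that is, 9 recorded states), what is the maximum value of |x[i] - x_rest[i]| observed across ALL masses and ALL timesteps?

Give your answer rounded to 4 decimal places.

Answer: 2.3365

Derivation:
Step 0: x=[3.0000 8.0000] v=[0.0000 0.0000]
Step 1: x=[3.5000 8.0000] v=[1.0000 0.0000]
Step 2: x=[4.2500 8.1250] v=[1.5000 0.2500]
Step 3: x=[4.9063 8.5313] v=[1.3125 0.8125]
Step 4: x=[5.2423 9.2813] v=[0.6719 1.5000]
Step 5: x=[5.2775 10.2716] v=[0.0703 1.9805]
Step 6: x=[5.2418 11.2634] v=[-0.0714 1.9835]
Step 7: x=[5.4011 11.9998] v=[0.3185 1.4727]
Step 8: x=[5.8598 12.3365] v=[0.9173 0.6734]
Max displacement = 2.3365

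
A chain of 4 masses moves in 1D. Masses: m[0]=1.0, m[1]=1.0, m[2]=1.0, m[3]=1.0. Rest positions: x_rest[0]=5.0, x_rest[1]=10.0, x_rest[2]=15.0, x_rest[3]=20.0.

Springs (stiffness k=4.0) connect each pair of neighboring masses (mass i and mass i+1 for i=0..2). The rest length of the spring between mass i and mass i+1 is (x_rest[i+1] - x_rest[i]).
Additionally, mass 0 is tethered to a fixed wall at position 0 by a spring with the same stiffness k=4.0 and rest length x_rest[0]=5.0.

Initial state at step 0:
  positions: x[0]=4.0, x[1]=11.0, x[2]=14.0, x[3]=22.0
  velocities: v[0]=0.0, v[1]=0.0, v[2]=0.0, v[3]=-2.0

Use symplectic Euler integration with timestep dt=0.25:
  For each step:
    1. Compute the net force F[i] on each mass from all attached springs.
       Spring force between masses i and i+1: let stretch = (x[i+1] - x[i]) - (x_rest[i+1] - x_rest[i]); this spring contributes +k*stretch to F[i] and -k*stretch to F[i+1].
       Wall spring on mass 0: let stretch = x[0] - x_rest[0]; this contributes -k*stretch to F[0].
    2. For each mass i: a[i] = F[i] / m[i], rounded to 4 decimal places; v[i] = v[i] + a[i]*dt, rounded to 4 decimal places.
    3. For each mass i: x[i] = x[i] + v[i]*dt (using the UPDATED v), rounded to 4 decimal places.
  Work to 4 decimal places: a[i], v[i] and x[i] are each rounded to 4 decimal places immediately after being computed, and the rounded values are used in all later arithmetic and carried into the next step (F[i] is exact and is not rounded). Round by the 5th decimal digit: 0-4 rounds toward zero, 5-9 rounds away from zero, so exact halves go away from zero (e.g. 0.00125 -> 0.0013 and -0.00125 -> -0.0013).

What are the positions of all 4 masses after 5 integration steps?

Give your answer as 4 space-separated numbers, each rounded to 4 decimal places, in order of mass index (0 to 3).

Answer: 4.9336 11.5205 13.5459 18.9268

Derivation:
Step 0: x=[4.0000 11.0000 14.0000 22.0000] v=[0.0000 0.0000 0.0000 -2.0000]
Step 1: x=[4.7500 10.0000 15.2500 20.7500] v=[3.0000 -4.0000 5.0000 -5.0000]
Step 2: x=[5.6250 9.0000 16.5625 19.3750] v=[3.5000 -4.0000 5.2500 -5.5000]
Step 3: x=[5.9375 9.0469 16.6875 18.5469] v=[1.2500 0.1875 0.5000 -3.3125]
Step 4: x=[5.5430 10.2266 15.3672 18.5039] v=[-1.5781 4.7187 -5.2812 -0.1719]
Step 5: x=[4.9336 11.5205 13.5459 18.9268] v=[-2.4375 5.1757 -7.2851 1.6914]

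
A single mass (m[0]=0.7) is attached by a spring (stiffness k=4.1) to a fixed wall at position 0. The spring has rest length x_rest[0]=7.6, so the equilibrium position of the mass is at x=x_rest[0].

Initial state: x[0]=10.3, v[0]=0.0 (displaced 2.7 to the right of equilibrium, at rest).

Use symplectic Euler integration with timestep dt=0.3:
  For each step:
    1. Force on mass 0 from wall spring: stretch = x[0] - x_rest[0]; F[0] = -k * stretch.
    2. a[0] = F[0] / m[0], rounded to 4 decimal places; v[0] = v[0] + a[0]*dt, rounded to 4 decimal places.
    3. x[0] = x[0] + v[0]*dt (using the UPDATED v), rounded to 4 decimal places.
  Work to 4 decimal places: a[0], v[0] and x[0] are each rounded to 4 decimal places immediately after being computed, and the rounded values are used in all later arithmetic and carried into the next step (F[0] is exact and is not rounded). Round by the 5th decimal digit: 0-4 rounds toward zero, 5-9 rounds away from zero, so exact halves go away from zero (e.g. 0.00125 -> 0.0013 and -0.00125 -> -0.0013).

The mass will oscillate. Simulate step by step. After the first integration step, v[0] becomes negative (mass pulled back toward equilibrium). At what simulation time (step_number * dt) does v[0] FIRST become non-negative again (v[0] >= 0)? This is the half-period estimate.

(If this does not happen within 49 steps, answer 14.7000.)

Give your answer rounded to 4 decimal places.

Answer: 1.5000

Derivation:
Step 0: x=[10.3000] v=[0.0000]
Step 1: x=[8.8767] v=[-4.7443]
Step 2: x=[6.7804] v=[-6.9876]
Step 3: x=[5.1162] v=[-5.5475]
Step 4: x=[4.7613] v=[-1.1831]
Step 5: x=[5.9028] v=[3.8049]
First v>=0 after going negative at step 5, time=1.5000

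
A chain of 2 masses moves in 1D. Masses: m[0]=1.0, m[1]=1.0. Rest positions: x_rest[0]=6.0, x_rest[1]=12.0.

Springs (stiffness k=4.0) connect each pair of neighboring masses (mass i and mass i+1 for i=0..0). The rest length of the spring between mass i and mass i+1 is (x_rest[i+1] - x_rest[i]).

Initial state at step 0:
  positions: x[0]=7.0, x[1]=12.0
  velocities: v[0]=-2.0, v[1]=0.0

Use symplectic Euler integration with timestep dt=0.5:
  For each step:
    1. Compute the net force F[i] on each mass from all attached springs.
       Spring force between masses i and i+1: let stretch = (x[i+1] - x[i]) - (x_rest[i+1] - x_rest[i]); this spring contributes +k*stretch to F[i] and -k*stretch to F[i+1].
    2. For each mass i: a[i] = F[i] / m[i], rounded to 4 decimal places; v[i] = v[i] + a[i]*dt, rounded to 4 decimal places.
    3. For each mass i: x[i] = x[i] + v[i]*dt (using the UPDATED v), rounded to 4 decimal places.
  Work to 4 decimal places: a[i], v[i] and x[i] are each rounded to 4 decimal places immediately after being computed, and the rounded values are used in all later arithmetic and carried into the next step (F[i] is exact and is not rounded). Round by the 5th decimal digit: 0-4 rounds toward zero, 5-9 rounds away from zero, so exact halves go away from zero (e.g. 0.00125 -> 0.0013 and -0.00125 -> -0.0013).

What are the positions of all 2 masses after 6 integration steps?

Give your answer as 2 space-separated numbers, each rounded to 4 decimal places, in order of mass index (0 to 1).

Answer: 3.0000 10.0000

Derivation:
Step 0: x=[7.0000 12.0000] v=[-2.0000 0.0000]
Step 1: x=[5.0000 13.0000] v=[-4.0000 2.0000]
Step 2: x=[5.0000 12.0000] v=[0.0000 -2.0000]
Step 3: x=[6.0000 10.0000] v=[2.0000 -4.0000]
Step 4: x=[5.0000 10.0000] v=[-2.0000 0.0000]
Step 5: x=[3.0000 11.0000] v=[-4.0000 2.0000]
Step 6: x=[3.0000 10.0000] v=[0.0000 -2.0000]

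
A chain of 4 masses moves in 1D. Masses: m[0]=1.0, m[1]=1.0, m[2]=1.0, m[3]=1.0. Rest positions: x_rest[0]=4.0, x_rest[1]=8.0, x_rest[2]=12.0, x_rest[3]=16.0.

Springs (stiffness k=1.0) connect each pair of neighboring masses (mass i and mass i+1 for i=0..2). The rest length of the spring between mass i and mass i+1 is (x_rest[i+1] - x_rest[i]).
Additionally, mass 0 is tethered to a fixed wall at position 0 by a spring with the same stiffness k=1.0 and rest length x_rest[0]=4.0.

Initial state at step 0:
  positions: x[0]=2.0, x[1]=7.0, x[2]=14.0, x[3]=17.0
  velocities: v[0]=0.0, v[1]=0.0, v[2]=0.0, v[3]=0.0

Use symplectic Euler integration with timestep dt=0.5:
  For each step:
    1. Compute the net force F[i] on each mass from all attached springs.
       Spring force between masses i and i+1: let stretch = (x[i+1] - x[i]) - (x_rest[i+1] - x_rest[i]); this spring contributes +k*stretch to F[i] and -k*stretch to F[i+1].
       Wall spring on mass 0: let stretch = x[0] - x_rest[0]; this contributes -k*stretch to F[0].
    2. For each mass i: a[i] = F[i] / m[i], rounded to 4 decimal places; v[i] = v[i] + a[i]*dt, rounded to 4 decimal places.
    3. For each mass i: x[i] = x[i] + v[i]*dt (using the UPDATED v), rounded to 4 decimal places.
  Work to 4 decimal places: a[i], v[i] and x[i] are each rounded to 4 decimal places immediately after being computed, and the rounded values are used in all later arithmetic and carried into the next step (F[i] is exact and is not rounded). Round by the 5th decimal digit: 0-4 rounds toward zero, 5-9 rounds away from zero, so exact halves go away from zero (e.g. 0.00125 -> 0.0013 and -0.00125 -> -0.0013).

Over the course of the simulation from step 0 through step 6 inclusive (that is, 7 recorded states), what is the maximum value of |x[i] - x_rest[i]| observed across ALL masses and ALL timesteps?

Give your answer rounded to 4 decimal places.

Step 0: x=[2.0000 7.0000 14.0000 17.0000] v=[0.0000 0.0000 0.0000 0.0000]
Step 1: x=[2.7500 7.5000 13.0000 17.2500] v=[1.5000 1.0000 -2.0000 0.5000]
Step 2: x=[4.0000 8.1875 11.6875 17.4375] v=[2.5000 1.3750 -2.6250 0.3750]
Step 3: x=[5.2969 8.7032 10.9375 17.1875] v=[2.5938 1.0313 -1.5000 -0.5000]
Step 4: x=[6.1212 8.9259 11.1915 16.3750] v=[1.6485 0.4453 0.5079 -1.6250]
Step 5: x=[6.1163 9.0138 12.1750 15.2666] v=[-0.0098 0.1758 1.9669 -2.2168]
Step 6: x=[5.3067 9.1677 13.1411 14.3853] v=[-1.6192 0.3077 1.9321 -1.7626]
Max displacement = 2.1212

Answer: 2.1212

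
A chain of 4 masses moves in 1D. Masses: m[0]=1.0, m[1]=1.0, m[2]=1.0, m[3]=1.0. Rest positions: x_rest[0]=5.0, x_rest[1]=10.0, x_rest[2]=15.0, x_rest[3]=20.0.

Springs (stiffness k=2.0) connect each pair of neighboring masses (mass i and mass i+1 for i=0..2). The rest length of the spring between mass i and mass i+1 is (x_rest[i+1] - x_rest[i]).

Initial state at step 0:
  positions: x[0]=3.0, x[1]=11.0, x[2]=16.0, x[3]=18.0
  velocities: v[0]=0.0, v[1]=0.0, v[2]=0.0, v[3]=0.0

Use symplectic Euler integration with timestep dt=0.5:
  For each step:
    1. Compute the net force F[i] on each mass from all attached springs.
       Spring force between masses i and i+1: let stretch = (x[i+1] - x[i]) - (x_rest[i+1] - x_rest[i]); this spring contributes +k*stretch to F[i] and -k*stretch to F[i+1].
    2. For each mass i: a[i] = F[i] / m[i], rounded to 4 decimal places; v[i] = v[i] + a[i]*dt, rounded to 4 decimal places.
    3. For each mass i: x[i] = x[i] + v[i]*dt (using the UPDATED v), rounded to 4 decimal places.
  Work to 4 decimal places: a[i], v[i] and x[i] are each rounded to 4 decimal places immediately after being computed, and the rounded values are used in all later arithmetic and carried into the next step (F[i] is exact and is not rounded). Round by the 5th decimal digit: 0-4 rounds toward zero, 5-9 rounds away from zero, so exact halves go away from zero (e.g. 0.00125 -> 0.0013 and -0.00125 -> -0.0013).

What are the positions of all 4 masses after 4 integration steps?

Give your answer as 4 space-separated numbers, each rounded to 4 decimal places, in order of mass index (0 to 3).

Answer: 4.5000 9.5000 14.5000 19.5000

Derivation:
Step 0: x=[3.0000 11.0000 16.0000 18.0000] v=[0.0000 0.0000 0.0000 0.0000]
Step 1: x=[4.5000 9.5000 14.5000 19.5000] v=[3.0000 -3.0000 -3.0000 3.0000]
Step 2: x=[6.0000 8.0000 13.0000 21.0000] v=[3.0000 -3.0000 -3.0000 3.0000]
Step 3: x=[6.0000 8.0000 13.0000 21.0000] v=[0.0000 0.0000 0.0000 0.0000]
Step 4: x=[4.5000 9.5000 14.5000 19.5000] v=[-3.0000 3.0000 3.0000 -3.0000]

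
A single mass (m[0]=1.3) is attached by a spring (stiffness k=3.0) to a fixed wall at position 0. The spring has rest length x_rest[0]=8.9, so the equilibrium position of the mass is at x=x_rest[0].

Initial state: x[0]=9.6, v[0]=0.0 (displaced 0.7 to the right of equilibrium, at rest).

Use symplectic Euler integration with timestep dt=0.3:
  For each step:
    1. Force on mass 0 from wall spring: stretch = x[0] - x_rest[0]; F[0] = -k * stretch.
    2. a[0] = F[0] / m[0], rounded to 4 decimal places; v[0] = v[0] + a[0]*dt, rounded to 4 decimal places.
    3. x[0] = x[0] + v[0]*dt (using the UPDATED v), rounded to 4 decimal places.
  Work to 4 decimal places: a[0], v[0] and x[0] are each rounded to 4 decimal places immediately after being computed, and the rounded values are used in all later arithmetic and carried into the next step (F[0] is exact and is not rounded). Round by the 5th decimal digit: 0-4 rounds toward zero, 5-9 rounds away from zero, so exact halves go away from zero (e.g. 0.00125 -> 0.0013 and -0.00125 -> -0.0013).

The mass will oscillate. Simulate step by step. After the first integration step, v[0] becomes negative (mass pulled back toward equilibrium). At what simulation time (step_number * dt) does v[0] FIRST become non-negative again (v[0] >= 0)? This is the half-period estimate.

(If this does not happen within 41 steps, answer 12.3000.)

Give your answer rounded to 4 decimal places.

Answer: 2.1000

Derivation:
Step 0: x=[9.6000] v=[0.0000]
Step 1: x=[9.4546] v=[-0.4846]
Step 2: x=[9.1941] v=[-0.8685]
Step 3: x=[8.8725] v=[-1.0721]
Step 4: x=[8.5566] v=[-1.0531]
Step 5: x=[8.3120] v=[-0.8154]
Step 6: x=[8.1895] v=[-0.4083]
Step 7: x=[8.2146] v=[0.0836]
First v>=0 after going negative at step 7, time=2.1000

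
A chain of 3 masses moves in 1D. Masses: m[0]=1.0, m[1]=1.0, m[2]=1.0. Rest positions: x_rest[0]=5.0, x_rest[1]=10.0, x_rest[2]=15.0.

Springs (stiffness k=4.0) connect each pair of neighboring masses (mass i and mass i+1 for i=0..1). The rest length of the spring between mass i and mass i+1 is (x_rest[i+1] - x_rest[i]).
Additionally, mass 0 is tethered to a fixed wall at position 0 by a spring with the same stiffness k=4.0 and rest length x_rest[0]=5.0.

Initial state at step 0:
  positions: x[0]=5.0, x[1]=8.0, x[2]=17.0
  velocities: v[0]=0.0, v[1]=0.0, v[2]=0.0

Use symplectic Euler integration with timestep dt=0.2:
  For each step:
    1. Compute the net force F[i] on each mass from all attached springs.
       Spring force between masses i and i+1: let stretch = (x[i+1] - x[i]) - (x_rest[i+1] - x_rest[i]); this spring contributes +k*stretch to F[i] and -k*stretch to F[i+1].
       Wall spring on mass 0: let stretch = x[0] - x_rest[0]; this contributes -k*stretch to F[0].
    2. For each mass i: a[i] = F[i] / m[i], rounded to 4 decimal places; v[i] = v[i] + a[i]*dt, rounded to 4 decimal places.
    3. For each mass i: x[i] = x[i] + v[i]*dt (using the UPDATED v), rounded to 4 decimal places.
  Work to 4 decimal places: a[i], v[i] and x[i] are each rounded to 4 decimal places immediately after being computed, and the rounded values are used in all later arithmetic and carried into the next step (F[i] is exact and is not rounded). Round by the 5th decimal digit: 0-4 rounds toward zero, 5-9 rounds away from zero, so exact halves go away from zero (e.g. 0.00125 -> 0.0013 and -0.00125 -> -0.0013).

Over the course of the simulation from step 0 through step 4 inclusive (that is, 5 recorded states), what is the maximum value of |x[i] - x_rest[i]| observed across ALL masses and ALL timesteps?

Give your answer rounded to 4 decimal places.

Answer: 2.1770

Derivation:
Step 0: x=[5.0000 8.0000 17.0000] v=[0.0000 0.0000 0.0000]
Step 1: x=[4.6800 8.9600 16.3600] v=[-1.6000 4.8000 -3.2000]
Step 2: x=[4.2960 10.4192 15.3360] v=[-1.9200 7.2960 -5.1200]
Step 3: x=[4.2044 11.6854 14.3253] v=[-0.4582 6.3309 -5.0534]
Step 4: x=[4.6370 12.1770 13.6922] v=[2.1631 2.4580 -3.1653]
Max displacement = 2.1770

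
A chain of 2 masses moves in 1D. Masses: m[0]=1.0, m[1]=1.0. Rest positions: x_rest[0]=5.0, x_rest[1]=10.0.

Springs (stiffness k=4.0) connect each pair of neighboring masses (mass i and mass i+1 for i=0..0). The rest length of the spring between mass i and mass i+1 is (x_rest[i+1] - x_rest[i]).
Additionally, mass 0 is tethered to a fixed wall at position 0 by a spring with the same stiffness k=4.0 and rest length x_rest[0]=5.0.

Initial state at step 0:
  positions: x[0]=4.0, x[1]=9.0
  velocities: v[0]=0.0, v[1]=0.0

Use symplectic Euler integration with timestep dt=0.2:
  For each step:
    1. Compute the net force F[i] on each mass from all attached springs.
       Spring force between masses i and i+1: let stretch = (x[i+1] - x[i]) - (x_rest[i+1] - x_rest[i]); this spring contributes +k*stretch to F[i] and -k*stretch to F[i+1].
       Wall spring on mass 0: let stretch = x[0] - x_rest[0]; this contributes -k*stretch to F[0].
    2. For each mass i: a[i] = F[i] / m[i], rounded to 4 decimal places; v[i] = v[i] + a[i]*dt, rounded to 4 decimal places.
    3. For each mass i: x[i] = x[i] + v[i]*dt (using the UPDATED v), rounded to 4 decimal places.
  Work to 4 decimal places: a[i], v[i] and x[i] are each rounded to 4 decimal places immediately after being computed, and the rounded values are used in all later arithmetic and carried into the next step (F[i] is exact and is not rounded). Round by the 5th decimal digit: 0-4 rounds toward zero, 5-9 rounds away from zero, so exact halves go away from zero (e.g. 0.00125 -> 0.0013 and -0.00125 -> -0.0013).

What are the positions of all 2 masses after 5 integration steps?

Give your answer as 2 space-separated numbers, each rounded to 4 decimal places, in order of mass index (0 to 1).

Step 0: x=[4.0000 9.0000] v=[0.0000 0.0000]
Step 1: x=[4.1600 9.0000] v=[0.8000 0.0000]
Step 2: x=[4.4288 9.0256] v=[1.3440 0.1280]
Step 3: x=[4.7245 9.1157] v=[1.4784 0.4506]
Step 4: x=[4.9669 9.3032] v=[1.2118 0.9376]
Step 5: x=[5.1084 9.5969] v=[0.7073 1.4686]

Answer: 5.1084 9.5969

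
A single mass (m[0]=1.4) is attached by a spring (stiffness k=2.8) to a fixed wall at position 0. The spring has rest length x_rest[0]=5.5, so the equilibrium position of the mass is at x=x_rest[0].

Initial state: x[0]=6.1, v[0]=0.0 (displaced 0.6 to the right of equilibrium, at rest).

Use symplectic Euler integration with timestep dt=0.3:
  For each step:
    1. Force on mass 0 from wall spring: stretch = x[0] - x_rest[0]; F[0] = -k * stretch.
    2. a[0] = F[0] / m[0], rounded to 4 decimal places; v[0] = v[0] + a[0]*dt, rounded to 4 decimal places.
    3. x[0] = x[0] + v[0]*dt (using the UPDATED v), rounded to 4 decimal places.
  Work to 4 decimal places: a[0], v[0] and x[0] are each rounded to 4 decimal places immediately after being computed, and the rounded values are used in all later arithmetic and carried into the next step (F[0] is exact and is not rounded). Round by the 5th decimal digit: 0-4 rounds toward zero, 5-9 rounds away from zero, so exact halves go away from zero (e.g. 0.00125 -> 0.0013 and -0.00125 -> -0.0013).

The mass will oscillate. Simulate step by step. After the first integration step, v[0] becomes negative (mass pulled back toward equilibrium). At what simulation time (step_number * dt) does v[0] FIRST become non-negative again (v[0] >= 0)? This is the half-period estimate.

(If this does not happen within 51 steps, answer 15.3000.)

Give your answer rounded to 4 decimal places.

Answer: 2.4000

Derivation:
Step 0: x=[6.1000] v=[0.0000]
Step 1: x=[5.9920] v=[-0.3600]
Step 2: x=[5.7954] v=[-0.6552]
Step 3: x=[5.5457] v=[-0.8324]
Step 4: x=[5.2878] v=[-0.8598]
Step 5: x=[5.0681] v=[-0.7325]
Step 6: x=[4.9261] v=[-0.4734]
Step 7: x=[4.8874] v=[-0.1291]
Step 8: x=[4.9590] v=[0.2385]
First v>=0 after going negative at step 8, time=2.4000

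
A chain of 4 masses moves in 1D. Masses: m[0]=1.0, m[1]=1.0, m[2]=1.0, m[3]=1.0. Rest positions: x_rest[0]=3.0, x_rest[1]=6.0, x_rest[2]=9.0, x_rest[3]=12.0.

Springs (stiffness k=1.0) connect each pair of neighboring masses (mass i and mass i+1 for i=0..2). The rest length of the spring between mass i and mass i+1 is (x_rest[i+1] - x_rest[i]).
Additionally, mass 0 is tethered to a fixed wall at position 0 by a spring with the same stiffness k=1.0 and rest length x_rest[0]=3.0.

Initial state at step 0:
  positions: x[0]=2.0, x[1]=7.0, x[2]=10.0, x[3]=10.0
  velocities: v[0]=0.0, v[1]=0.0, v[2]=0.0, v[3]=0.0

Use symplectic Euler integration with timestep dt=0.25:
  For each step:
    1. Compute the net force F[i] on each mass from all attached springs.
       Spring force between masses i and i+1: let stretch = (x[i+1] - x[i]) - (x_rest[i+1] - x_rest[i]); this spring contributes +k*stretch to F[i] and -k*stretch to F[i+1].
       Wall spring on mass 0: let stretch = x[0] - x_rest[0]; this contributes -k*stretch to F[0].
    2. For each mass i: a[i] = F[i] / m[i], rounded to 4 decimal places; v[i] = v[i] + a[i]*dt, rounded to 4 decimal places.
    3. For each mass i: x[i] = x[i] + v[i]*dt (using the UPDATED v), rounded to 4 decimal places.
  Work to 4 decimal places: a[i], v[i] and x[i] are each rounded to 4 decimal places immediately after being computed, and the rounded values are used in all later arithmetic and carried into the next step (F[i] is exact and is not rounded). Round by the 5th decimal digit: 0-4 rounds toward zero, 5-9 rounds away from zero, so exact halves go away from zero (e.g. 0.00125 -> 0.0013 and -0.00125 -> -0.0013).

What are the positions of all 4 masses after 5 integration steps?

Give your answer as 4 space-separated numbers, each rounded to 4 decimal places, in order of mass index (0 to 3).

Step 0: x=[2.0000 7.0000 10.0000 10.0000] v=[0.0000 0.0000 0.0000 0.0000]
Step 1: x=[2.1875 6.8750 9.8125 10.1875] v=[0.7500 -0.5000 -0.7500 0.7500]
Step 2: x=[2.5313 6.6406 9.4649 10.5391] v=[1.3750 -0.9375 -1.3906 1.4063]
Step 3: x=[2.9737 6.3259 9.0079 11.0111] v=[1.7695 -1.2588 -1.8281 1.8878]
Step 4: x=[3.4397 5.9693 8.5085 11.5454] v=[1.8641 -1.4264 -1.9978 2.1370]
Step 5: x=[3.8489 5.6133 8.0402 12.0774] v=[1.6366 -1.4240 -1.8734 2.1278]

Answer: 3.8489 5.6133 8.0402 12.0774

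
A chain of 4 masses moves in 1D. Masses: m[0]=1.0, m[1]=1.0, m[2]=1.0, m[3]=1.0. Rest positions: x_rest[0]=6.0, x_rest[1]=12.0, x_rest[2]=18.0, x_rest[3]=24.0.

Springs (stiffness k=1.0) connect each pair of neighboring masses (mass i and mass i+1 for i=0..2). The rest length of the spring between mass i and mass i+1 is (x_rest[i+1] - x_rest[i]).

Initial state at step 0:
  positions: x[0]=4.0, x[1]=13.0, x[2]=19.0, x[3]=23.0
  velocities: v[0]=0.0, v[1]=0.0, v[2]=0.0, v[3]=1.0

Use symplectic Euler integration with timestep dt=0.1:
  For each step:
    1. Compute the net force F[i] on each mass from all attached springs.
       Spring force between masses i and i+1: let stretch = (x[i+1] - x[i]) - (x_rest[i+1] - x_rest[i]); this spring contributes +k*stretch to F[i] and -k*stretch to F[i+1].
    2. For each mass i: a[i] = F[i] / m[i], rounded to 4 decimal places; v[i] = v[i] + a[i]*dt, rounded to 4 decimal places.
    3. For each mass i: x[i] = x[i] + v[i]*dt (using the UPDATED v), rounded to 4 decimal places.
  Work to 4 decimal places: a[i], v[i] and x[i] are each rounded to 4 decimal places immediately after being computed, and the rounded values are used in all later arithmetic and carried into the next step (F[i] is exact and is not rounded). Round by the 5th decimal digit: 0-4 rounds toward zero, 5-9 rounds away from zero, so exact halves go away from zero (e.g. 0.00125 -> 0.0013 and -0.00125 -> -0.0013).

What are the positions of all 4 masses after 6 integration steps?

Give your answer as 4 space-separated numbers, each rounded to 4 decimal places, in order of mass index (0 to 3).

Answer: 4.5891 12.4181 18.6341 23.9588

Derivation:
Step 0: x=[4.0000 13.0000 19.0000 23.0000] v=[0.0000 0.0000 0.0000 1.0000]
Step 1: x=[4.0300 12.9700 18.9800 23.1200] v=[0.3000 -0.3000 -0.2000 1.2000]
Step 2: x=[4.0894 12.9107 18.9413 23.2586] v=[0.5940 -0.5930 -0.3870 1.3860]
Step 3: x=[4.1770 12.8235 18.8855 23.4140] v=[0.8761 -0.8721 -0.5583 1.5543]
Step 4: x=[4.2911 12.7104 18.8143 23.5842] v=[1.1408 -1.1306 -0.7117 1.7015]
Step 5: x=[4.4294 12.5742 18.7298 23.7667] v=[1.3827 -1.3621 -0.8451 1.8245]
Step 6: x=[4.5891 12.4181 18.6341 23.9588] v=[1.5972 -1.5610 -0.9570 1.9208]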